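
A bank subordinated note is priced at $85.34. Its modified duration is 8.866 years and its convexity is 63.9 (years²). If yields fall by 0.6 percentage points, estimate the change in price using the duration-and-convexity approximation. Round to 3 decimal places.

+$4.638

Duration effect: -D_mod·Δy = -8.866 × (-0.006) = +0.053196
Convexity effect: ½·C·(Δy)² = 0.5 × 63.9 × (-0.006)² = +0.0011502
ΔP/P ≈ +0.053196 + 0.0011502 = +0.0543462
ΔP ≈ 85.34 × (+0.0543462) = +4.637904708.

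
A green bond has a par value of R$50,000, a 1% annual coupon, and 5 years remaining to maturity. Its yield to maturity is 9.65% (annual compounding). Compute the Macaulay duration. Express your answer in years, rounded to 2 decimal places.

Periodic yield y = 0.0965. Discount each cash flow and weight by its year:
  t   CF        PV=CF/(1+0.0965)^t    t·PV
  1       500.00       455.9964       455.9964
  2       500.00       415.8653       831.7307
  3       500.00       379.2662     1,137.7985
  4       500.00       345.8880     1,383.5519
  5    50,500.00    31,860.1780   159,300.8901
  Σ                 33,457.1938   163,109.9675
Price P = Σ PV = 33,457.1938.
Macaulay duration = Σ(t·PV) / P = 163,109.9675 / 33,457.1938 = 4.87518 years.

4.88 years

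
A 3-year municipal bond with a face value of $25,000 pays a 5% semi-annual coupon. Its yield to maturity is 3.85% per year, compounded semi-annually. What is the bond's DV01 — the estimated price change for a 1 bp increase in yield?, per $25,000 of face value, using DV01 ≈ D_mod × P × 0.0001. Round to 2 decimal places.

$7.16

Periodic yield y = 0.01925.
  t   CF        PV=CF/(1+0.01925)^t    t·PV
  1       625.00       613.1960       613.1960
  2       625.00       601.6149     1,203.2298
  3       625.00       590.2525     1,770.7576
  4       625.00       579.1048     2,316.4191
  5       625.00       568.1675     2,840.8377
  6    25,625.00    22,854.9120   137,129.4720
  Σ                 25,807.2477   145,873.9121
P = 25,807.2477; D_Mac = 5.65244 half-year periods = 2.82622 yrs; D_mod = 2.77284 yrs.
DV01 ≈ 2.77284 × 25,807.2477 × 0.0001 = 7.155944.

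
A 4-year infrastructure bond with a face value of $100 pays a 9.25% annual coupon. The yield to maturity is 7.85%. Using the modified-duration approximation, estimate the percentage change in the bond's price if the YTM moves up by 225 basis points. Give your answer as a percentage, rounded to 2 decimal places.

Periodic yield y = 0.0785. Modified duration first:
  t   CF        PV=CF/(1+0.0785)^t    t·PV
  1         9.25         8.5767         8.5767
  2         9.25         7.9525        15.9049
  3         9.25         7.3736        22.1209
  4       109.25        80.7497       322.9987
  Σ                    104.6525       369.6013
P = 104.6525; D_Mac = 3.53170 yrs; D_mod = 3.53170/(1+0.0785) = 3.27464 yrs.
ΔP/P ≈ -D_mod · Δy = -3.27464 × (+0.0225) = -0.073679 = -7.3679%.

-7.37%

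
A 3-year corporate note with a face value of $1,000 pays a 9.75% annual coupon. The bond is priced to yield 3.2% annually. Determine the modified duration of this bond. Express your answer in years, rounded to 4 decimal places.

2.6775 years

Periodic yield y = 0.032. First find Macaulay duration:
  t   CF        PV=CF/(1+0.032)^t    t·PV
  1        97.50        94.4767        94.4767
  2        97.50        91.5472       183.0945
  3     1,097.50       998.5399     2,995.6198
  Σ                  1,184.5639     3,273.1910
P = 1,184.5639; Macaulay duration = 3,273.1910 / 1,184.5639 = 2.76320 years.
Modified duration = D_Mac / (1 + y) = 2.76320 / 1.032 = 2.67752 years.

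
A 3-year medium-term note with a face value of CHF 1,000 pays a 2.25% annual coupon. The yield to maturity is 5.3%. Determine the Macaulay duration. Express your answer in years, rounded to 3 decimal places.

2.931 years

Periodic yield y = 0.053. Discount each cash flow and weight by its year:
  t   CF        PV=CF/(1+0.053)^t    t·PV
  1        22.50        21.3675        21.3675
  2        22.50        20.2920        40.5841
  3     1,022.50       875.7461     2,627.2382
  Σ                    917.4056     2,689.1899
Price P = Σ PV = 917.4056.
Macaulay duration = Σ(t·PV) / P = 2,689.1899 / 917.4056 = 2.93130 years.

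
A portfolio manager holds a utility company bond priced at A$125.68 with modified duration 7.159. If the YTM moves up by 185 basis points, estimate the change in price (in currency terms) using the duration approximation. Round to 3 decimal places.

-A$16.645

Duration approximation: ΔP/P ≈ -D_mod · Δy = -7.159 × (+0.0185) = -0.1324415.
ΔP ≈ 125.68 × (-0.1324415) = -16.64524772.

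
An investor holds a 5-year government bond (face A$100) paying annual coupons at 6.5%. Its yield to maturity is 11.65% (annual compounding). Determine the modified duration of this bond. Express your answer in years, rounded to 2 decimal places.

Periodic yield y = 0.1165. First find Macaulay duration:
  t   CF        PV=CF/(1+0.1165)^t    t·PV
  1         6.50         5.8218         5.8218
  2         6.50         5.2143        10.4286
  3         6.50         4.6702        14.0107
  4         6.50         4.1829        16.7316
  5       106.50        61.3841       306.9206
  Σ                     81.2733       353.9132
P = 81.2733; Macaulay duration = 353.9132 / 81.2733 = 4.35461 years.
Modified duration = D_Mac / (1 + y) = 4.35461 / 1.1165 = 3.90023 years.

3.90 years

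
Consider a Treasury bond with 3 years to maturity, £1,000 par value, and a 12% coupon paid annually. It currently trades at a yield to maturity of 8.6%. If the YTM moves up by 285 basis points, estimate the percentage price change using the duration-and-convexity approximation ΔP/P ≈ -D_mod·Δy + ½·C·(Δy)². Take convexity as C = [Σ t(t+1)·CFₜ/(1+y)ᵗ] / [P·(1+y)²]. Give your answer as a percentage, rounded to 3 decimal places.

With y = 0.086:
  t   CF        PV=CF/(1+0.086)^t    t·PV        t(t+1)·PV
  1       120.00       110.4972       110.4972         220.9945
  2       120.00       101.7470       203.4940         610.4820
  3     1,120.00       874.4370     2,623.3111      10,493.2445
  Σ                  1,086.6813     2,937.3024      11,324.7210
P = 1,086.6813; D_Mac = 2.70300 yrs; D_mod = 2.48895 yrs; C = 8.83620.
Duration effect: -2.48895 × (+0.0285) = -0.070935
Convexity effect: 0.5 × 8.83620 × (0.0285)² = +0.0035886
ΔP/P ≈ -0.070935 + 0.0035886 = -0.067347 = -6.7347%.

-6.735%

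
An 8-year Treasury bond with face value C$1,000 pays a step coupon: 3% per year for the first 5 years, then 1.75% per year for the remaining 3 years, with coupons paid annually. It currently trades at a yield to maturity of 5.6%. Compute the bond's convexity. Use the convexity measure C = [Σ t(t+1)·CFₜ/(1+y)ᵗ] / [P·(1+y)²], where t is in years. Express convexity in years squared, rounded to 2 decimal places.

55.63

With y = 0.056:
  t   CF        PV=CF/(1+0.056)^t    t·PV        t(t+1)·PV
  1        30.00        28.4091        28.4091          56.8182
  2        30.00        26.9025        53.8051         161.4153
  3        30.00        25.4759        76.4277         305.7108
  4        30.00        24.1249        96.4996         482.4981
  5        30.00        22.8456       114.2278         685.3666
  6        17.50        12.6199        75.7192         530.0341
  7        17.50        11.9506        83.6544         669.2350
  8     1,017.50       657.9957     5,263.9658      47,375.6922
  Σ                    810.3242     5,792.7086      50,266.7702
P = 810.3242.
Convexity = Σ t(t+1)·PV / [P·(1+y)²] = 50,266.7702 / (810.3242 × 1.115136) = 55.62811.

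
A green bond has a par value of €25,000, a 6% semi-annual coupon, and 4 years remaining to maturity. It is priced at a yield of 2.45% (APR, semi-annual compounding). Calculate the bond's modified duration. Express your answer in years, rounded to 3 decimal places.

Periodic yield y = 0.01225. First find Macaulay duration:
  t   CF        PV=CF/(1+0.01225)^t    t·PV
  1       750.00       740.9237       740.9237
  2       750.00       731.9572     1,463.9144
  3       750.00       723.0992     2,169.2977
  4       750.00       714.3485     2,857.3939
  5       750.00       705.7036     3,528.5180
  6       750.00       697.1634     4,182.9801
  7       750.00       688.7265     4,821.0852
  8    25,750.00    23,360.1136   186,880.9086
  Σ                 28,362.0356   206,645.0216
P = 28,362.0356; Macaulay duration = 206,645.0216 / 28,362.0356 = 7.28597 half-year periods = 3.64299 years.
Modified duration = D_Mac / (1 + y) = 3.64299 / 1.01225 = 3.59890 years.

3.599 years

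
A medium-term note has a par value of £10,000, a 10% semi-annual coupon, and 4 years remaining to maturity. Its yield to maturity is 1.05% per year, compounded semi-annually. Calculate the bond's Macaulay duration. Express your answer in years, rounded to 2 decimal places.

3.49 years

Periodic yield y = 0.00525. Discount each cash flow and weight by its period:
  t   CF        PV=CF/(1+0.00525)^t    t·PV
  1       500.00       497.3887       497.3887
  2       500.00       494.7911       989.5821
  3       500.00       492.2070     1,476.6209
  4       500.00       489.6364     1,958.5455
  5       500.00       487.0792     2,435.3961
  6       500.00       484.5354     2,907.2124
  7       500.00       482.0049     3,374.0341
  8    10,500.00    10,069.2389    80,553.9112
  Σ                 13,496.8815    94,192.6910
Price P = Σ PV = 13,496.8815.
Macaulay duration = Σ(t·PV) / P = 94,192.6910 / 13,496.8815 = 6.97885 half-year periods.
In years: 6.97885 / 2 = 3.48942 years.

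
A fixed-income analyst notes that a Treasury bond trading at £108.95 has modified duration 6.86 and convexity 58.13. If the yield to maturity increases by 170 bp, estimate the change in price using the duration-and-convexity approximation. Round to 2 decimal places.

Duration effect: -D_mod·Δy = -6.86 × (+0.017) = -0.116620
Convexity effect: ½·C·(Δy)² = 0.5 × 58.13 × (0.017)² = +0.008399785
ΔP/P ≈ -0.116620 + 0.008399785 = -0.108220215
ΔP ≈ 108.95 × (-0.108220215) = -11.79059242425.

-£11.79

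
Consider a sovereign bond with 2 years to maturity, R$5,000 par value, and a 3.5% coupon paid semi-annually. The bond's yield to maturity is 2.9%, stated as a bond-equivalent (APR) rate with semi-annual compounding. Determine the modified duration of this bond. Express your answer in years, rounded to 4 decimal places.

1.9215 years

Periodic yield y = 0.0145. First find Macaulay duration:
  t   CF        PV=CF/(1+0.0145)^t    t·PV
  1        87.50        86.2494        86.2494
  2        87.50        85.0166       170.0333
  3        87.50        83.8015       251.4046
  4     5,087.50     4,802.8190    19,211.2759
  Σ                  5,057.8865    19,718.9631
P = 5,057.8865; Macaulay duration = 19,718.9631 / 5,057.8865 = 3.89866 half-year periods = 1.94933 years.
Modified duration = D_Mac / (1 + y) = 1.94933 / 1.0145 = 1.92147 years.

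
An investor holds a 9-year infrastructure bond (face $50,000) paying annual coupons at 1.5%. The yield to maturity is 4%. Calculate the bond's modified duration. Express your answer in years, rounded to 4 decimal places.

Periodic yield y = 0.04. First find Macaulay duration:
  t   CF        PV=CF/(1+0.04)^t    t·PV
  1       750.00       721.1538       721.1538
  2       750.00       693.4172     1,386.8343
  3       750.00       666.7473     2,000.2418
  4       750.00       641.1031     2,564.4126
  5       750.00       616.4453     3,082.2267
  6       750.00       592.7359     3,556.4154
  7       750.00       569.9384     3,989.5685
  8       750.00       548.0177     4,384.1412
  9    50,750.00    35,656.2768   320,906.4915
  Σ                 40,705.8355   342,591.4858
P = 40,705.8355; Macaulay duration = 342,591.4858 / 40,705.8355 = 8.41627 years.
Modified duration = D_Mac / (1 + y) = 8.41627 / 1.04 = 8.09257 years.

8.0926 years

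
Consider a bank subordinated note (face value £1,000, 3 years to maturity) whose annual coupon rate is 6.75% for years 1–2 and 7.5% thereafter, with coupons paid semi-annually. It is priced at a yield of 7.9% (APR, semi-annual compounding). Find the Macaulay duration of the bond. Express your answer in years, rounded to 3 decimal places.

2.761 years

Periodic yield y = 0.0395. Discount each cash flow and weight by its period:
  t   CF        PV=CF/(1+0.0395)^t    t·PV
  1        33.75        32.4675        32.4675
  2        33.75        31.2338        62.4676
  3        33.75        30.0469        90.1408
  4        33.75        28.9052       115.6208
  5        37.50        30.8965       154.4823
  6     1,037.50       822.3205     4,933.9233
  Σ                    975.8705     5,389.1023
Price P = Σ PV = 975.8705.
Macaulay duration = Σ(t·PV) / P = 5,389.1023 / 975.8705 = 5.52235 half-year periods.
In years: 5.52235 / 2 = 2.76118 years.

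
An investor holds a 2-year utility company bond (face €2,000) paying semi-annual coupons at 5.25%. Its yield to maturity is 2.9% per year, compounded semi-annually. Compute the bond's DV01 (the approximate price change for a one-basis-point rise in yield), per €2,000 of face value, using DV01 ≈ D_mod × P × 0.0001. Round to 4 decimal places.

Periodic yield y = 0.0145.
  t   CF        PV=CF/(1+0.0145)^t    t·PV
  1        52.50        51.7496        51.7496
  2        52.50        51.0100       102.0200
  3        52.50        50.2809       150.8427
  4     2,052.50     1,937.6483     7,750.5934
  Σ                  2,090.6889     8,055.2057
P = 2,090.6889; D_Mac = 3.85290 half-year periods = 1.92645 yrs; D_mod = 1.89891 yrs.
DV01 ≈ 1.89891 × 2,090.6889 × 0.0001 = 0.397004.

€0.3970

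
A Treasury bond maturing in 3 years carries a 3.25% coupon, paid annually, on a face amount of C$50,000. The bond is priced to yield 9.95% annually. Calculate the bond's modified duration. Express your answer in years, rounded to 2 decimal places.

Periodic yield y = 0.0995. First find Macaulay duration:
  t   CF        PV=CF/(1+0.0995)^t    t·PV
  1     1,625.00     1,477.9445     1,477.9445
  2     1,625.00     1,344.1969     2,688.3939
  3    51,625.00    38,839.5656   116,518.6967
  Σ                 41,661.7070   120,685.0351
P = 41,661.7070; Macaulay duration = 120,685.0351 / 41,661.7070 = 2.89679 years.
Modified duration = D_Mac / (1 + y) = 2.89679 / 1.0995 = 2.63464 years.

2.63 years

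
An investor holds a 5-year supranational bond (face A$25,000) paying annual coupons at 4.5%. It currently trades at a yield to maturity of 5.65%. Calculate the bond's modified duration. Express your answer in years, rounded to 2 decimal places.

4.33 years

Periodic yield y = 0.0565. First find Macaulay duration:
  t   CF        PV=CF/(1+0.0565)^t    t·PV
  1     1,125.00     1,064.8367     1,064.8367
  2     1,125.00     1,007.8909     2,015.7818
  3     1,125.00       953.9904     2,861.9713
  4     1,125.00       902.9725     3,611.8899
  5    26,125.00    19,847.6363    99,238.1813
  Σ                 23,777.3268   108,792.6610
P = 23,777.3268; Macaulay duration = 108,792.6610 / 23,777.3268 = 4.57548 years.
Modified duration = D_Mac / (1 + y) = 4.57548 / 1.0565 = 4.33079 years.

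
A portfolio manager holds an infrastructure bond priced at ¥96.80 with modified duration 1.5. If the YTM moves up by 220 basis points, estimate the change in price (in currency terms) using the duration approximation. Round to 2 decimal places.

Duration approximation: ΔP/P ≈ -D_mod · Δy = -1.5 × (+0.022) = -0.033000.
ΔP ≈ 96.80 × (-0.033000) = -3.19440.

-¥3.19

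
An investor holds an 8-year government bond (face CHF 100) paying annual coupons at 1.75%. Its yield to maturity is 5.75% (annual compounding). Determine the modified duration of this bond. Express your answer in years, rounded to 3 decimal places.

Periodic yield y = 0.0575. First find Macaulay duration:
  t   CF        PV=CF/(1+0.0575)^t    t·PV
  1         1.75         1.6548         1.6548
  2         1.75         1.5649         3.1297
  3         1.75         1.4798         4.4393
  4         1.75         1.3993         5.5973
  5         1.75         1.3232         6.6162
  6         1.75         1.2513         7.5077
  7         1.75         1.1832         8.2827
  8       101.75        65.0566       520.4529
  Σ                     74.9132       557.6806
P = 74.9132; Macaulay duration = 557.6806 / 74.9132 = 7.44436 years.
Modified duration = D_Mac / (1 + y) = 7.44436 / 1.0575 = 7.03958 years.

7.040 years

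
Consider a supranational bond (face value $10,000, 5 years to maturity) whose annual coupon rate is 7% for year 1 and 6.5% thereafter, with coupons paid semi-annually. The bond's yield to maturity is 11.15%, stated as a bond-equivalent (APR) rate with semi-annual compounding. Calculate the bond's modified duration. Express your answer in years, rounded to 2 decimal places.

4.02 years

Periodic yield y = 0.05575. First find Macaulay duration:
  t   CF        PV=CF/(1+0.05575)^t    t·PV
  1       350.00       331.5179       331.5179
  2       350.00       314.0117       628.0234
  3       325.00       276.1850       828.5550
  4       325.00       261.6008     1,046.4030
  5       325.00       247.7867     1,238.9333
  6       325.00       234.7020     1,408.2121
  7       325.00       222.3083     1,556.1583
  8       325.00       210.5691     1,684.5528
  9       325.00       199.4498     1,795.0480
  10   10,325.00     6,001.7674    60,017.6739
  Σ                  8,299.8986    70,535.0777
P = 8,299.8986; Macaulay duration = 70,535.0777 / 8,299.8986 = 8.49831 half-year periods = 4.24915 years.
Modified duration = D_Mac / (1 + y) = 4.24915 / 1.05575 = 4.02477 years.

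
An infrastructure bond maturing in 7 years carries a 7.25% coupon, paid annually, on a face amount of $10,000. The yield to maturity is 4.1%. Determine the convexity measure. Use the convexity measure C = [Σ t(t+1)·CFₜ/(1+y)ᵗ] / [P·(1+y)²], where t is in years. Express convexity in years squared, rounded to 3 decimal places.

With y = 0.041:
  t   CF        PV=CF/(1+0.041)^t    t·PV        t(t+1)·PV
  1       725.00       696.4457       696.4457       1,392.8915
  2       725.00       669.0161     1,338.0321       4,014.0964
  3       725.00       642.6667     1,928.0002       7,712.0008
  4       725.00       617.3552     2,469.4207      12,347.1034
  5       725.00       593.0405     2,965.2025      17,791.2152
  6       725.00       569.6835     3,418.1009      23,926.7064
  7    10,725.00     8,095.4724    56,668.3065     453,346.4521
  Σ                 11,883.6800    69,483.5087     520,530.4657
P = 11,883.6800.
Convexity = Σ t(t+1)·PV / [P·(1+y)²] = 520,530.4657 / (11,883.6800 × 1.083681) = 40.41976.

40.420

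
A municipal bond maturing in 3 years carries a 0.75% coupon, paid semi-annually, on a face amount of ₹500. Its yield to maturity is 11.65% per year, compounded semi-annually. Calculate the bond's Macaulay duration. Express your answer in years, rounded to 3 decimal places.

Periodic yield y = 0.05825. Discount each cash flow and weight by its period:
  t   CF        PV=CF/(1+0.05825)^t    t·PV
  1        1.875         1.7718         1.7718
  2        1.875         1.6743         3.3485
  3        1.875         1.5821         4.7463
  4        1.875         1.4950         5.9801
  5        1.875         1.4127         7.0637
  6      501.875       357.3271     2,143.9623
  Σ                    365.2630     2,166.8727
Price P = Σ PV = 365.2630.
Macaulay duration = Σ(t·PV) / P = 2,166.8727 / 365.2630 = 5.93236 half-year periods.
In years: 5.93236 / 2 = 2.96618 years.

2.966 years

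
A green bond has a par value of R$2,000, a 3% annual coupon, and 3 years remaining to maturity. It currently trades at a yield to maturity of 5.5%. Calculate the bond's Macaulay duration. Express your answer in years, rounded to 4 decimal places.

2.9101 years

Periodic yield y = 0.055. Discount each cash flow and weight by its year:
  t   CF        PV=CF/(1+0.055)^t    t·PV
  1        60.00        56.8720        56.8720
  2        60.00        53.9071       107.8143
  3     2,060.00     1,754.3241     5,262.9724
  Σ                  1,865.1033     5,427.6588
Price P = Σ PV = 1,865.1033.
Macaulay duration = Σ(t·PV) / P = 5,427.6588 / 1,865.1033 = 2.91011 years.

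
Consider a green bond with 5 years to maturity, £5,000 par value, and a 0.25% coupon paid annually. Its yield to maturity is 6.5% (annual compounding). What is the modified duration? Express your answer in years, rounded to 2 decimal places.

Periodic yield y = 0.065. First find Macaulay duration:
  t   CF        PV=CF/(1+0.065)^t    t·PV
  1        12.50        11.7371        11.7371
  2        12.50        11.0207        22.0415
  3        12.50        10.3481        31.0443
  4        12.50         9.7165        38.8662
  5     5,012.50     3,658.5277    18,292.6385
  Σ                  3,701.3502    18,396.3275
P = 3,701.3502; Macaulay duration = 18,396.3275 / 3,701.3502 = 4.97017 years.
Modified duration = D_Mac / (1 + y) = 4.97017 / 1.065 = 4.66682 years.

4.67 years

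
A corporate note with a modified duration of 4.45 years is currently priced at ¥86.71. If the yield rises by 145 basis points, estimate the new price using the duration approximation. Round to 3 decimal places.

¥81.115

Duration approximation: ΔP/P ≈ -D_mod · Δy = -4.45 × (+0.0145) = -0.064525.
New price ≈ 86.71 × (1 - 0.064525) = 81.11503725.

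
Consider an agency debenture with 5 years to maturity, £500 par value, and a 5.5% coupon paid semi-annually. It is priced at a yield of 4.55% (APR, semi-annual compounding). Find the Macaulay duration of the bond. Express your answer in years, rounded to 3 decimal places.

4.453 years

Periodic yield y = 0.02275. Discount each cash flow and weight by its period:
  t   CF        PV=CF/(1+0.02275)^t    t·PV
  1        13.75        13.4441        13.4441
  2        13.75        13.1451        26.2902
  3        13.75        12.8527        38.5581
  4        13.75        12.5668        50.2672
  5        13.75        12.2873        61.4363
  6        13.75        12.0139        72.0837
  7        13.75        11.7467        82.2270
  8        13.75        11.4854        91.8833
  9        13.75        11.2299       101.0694
  10      513.75       410.2579     4,102.5790
  Σ                    521.0299     4,639.8384
Price P = Σ PV = 521.0299.
Macaulay duration = Σ(t·PV) / P = 4,639.8384 / 521.0299 = 8.90513 half-year periods.
In years: 8.90513 / 2 = 4.45256 years.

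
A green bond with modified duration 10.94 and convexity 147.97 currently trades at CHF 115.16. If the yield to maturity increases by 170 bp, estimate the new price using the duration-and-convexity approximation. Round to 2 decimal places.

Duration effect: -D_mod·Δy = -10.94 × (+0.017) = -0.185980
Convexity effect: ½·C·(Δy)² = 0.5 × 147.97 × (0.017)² = +0.021381665
ΔP/P ≈ -0.185980 + 0.021381665 = -0.164598335
New price ≈ 115.16 × (1 - 0.164598335) = 96.2048557414.

CHF 96.20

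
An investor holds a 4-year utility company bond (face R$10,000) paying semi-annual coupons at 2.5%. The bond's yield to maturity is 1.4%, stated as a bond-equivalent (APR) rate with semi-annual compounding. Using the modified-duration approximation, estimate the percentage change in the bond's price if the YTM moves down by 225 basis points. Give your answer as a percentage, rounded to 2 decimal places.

+8.57%

Periodic yield y = 0.007. Modified duration first:
  t   CF        PV=CF/(1+0.007)^t    t·PV
  1       125.00       124.1311       124.1311
  2       125.00       123.2682       246.5364
  3       125.00       122.4113       367.2340
  4       125.00       121.5604       486.2416
  5       125.00       120.7154       603.5770
  6       125.00       119.8763       719.2576
  7       125.00       119.0430       833.3007
  8    10,125.00     9,575.4516    76,603.6132
  Σ                 10,426.4573    79,983.8915
P = 10,426.4573; D_Mac = 7.67124 half-year periods = 3.83562 yrs; D_mod = 3.83562/(1+0.007) = 3.80896 yrs.
ΔP/P ≈ -D_mod · Δy = -3.80896 × (-0.0225) = +0.085702 = +8.5702%.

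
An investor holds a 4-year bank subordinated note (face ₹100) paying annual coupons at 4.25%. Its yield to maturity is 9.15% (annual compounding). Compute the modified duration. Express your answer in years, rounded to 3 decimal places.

3.424 years

Periodic yield y = 0.0915. First find Macaulay duration:
  t   CF        PV=CF/(1+0.0915)^t    t·PV
  1         4.25         3.8937         3.8937
  2         4.25         3.5673         7.1346
  3         4.25         3.2683         9.8048
  4       104.25        73.4482       293.7928
  Σ                     84.1775       314.6259
P = 84.1775; Macaulay duration = 314.6259 / 84.1775 = 3.73765 years.
Modified duration = D_Mac / (1 + y) = 3.73765 / 1.0915 = 3.42432 years.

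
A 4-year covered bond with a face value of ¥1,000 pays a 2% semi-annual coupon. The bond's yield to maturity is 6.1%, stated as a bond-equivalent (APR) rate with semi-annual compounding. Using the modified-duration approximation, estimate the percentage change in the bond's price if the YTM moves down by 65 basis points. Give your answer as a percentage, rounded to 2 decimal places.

Periodic yield y = 0.0305. Modified duration first:
  t   CF        PV=CF/(1+0.0305)^t    t·PV
  1        10.00         9.7040         9.7040
  2        10.00         9.4168        18.8336
  3        10.00         9.1381        27.4143
  4        10.00         8.8676        35.4706
  5        10.00         8.6052        43.0259
  6        10.00         8.3505        50.1029
  7        10.00         8.1033        56.7234
  8     1,010.00       794.2138     6,353.7100
  Σ                    856.3994     6,594.9848
P = 856.3994; D_Mac = 7.70083 half-year periods = 3.85041 yrs; D_mod = 3.85041/(1+0.0305) = 3.73645 yrs.
ΔP/P ≈ -D_mod · Δy = -3.73645 × (-0.0065) = +0.024287 = +2.4287%.

+2.43%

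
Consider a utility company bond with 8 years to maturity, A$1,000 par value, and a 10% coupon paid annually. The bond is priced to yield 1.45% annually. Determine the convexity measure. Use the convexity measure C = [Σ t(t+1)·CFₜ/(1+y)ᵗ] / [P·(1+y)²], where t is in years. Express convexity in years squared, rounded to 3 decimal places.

50.971

With y = 0.0145:
  t   CF        PV=CF/(1+0.0145)^t    t·PV        t(t+1)·PV
  1       100.00        98.5707        98.5707         197.1414
  2       100.00        97.1619       194.3238         582.9713
  3       100.00        95.7732       287.3195       1,149.2780
  4       100.00        94.4043       377.6172       1,888.0861
  5       100.00        93.0550       465.2750       2,791.6502
  6       100.00        91.7250       550.3500       3,852.4497
  7       100.00        90.4140       632.8979       5,063.1835
  8     1,100.00       980.3390     7,842.7119      70,584.4070
  Σ                  1,641.4431    10,449.0660      86,109.1673
P = 1,641.4431.
Convexity = Σ t(t+1)·PV / [P·(1+y)²] = 86,109.1673 / (1,641.4431 × 1.029210) = 50.97057.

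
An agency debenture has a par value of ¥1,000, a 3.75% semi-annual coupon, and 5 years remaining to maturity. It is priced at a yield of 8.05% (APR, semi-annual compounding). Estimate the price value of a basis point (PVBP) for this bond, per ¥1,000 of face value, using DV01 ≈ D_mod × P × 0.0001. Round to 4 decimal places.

Periodic yield y = 0.04025.
  t   CF        PV=CF/(1+0.04025)^t    t·PV
  1        18.75        18.0245        18.0245
  2        18.75        17.3271        34.6542
  3        18.75        16.6567        49.9700
  4        18.75        16.0122        64.0487
  5        18.75        15.3926        76.9631
  6        18.75        14.7970        88.7823
  7        18.75        14.2245        99.5715
  8        18.75        13.6741       109.3930
  9        18.75        13.1450       118.3053
  10    1,018.75       686.5788     6,865.7878
  Σ                    825.8326     7,525.5004
P = 825.8326; D_Mac = 9.11262 half-year periods = 4.55631 yrs; D_mod = 4.38002 yrs.
DV01 ≈ 4.38002 × 825.8326 × 0.0001 = 0.361716.

¥0.3617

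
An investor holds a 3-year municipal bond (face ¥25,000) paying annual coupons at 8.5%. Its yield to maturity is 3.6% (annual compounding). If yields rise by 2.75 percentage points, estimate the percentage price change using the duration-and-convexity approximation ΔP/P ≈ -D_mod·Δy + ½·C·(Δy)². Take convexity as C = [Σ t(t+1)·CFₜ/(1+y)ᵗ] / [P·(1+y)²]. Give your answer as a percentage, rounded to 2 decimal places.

With y = 0.036:
  t   CF        PV=CF/(1+0.036)^t    t·PV        t(t+1)·PV
  1     2,125.00     2,051.1583     2,051.1583       4,102.3166
  2     2,125.00     1,979.8825     3,959.7651      11,879.2952
  3    27,125.00    24,394.4191    73,183.2573     292,733.0291
  Σ                 28,425.4599    79,194.1806     308,714.6409
P = 28,425.4599; D_Mac = 2.78603 yrs; D_mod = 2.68922 yrs; C = 10.11883.
Duration effect: -2.68922 × (+0.0275) = -0.073953
Convexity effect: 0.5 × 10.11883 × (0.0275)² = +0.0038262
ΔP/P ≈ -0.073953 + 0.0038262 = -0.070127 = -7.0127%.

-7.01%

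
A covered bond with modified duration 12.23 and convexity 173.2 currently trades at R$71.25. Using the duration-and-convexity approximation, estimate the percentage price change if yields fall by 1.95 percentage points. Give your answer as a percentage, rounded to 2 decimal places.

Duration effect: -D_mod·Δy = -12.23 × (-0.0195) = +0.238485
Convexity effect: ½·C·(Δy)² = 0.5 × 173.2 × (-0.0195)² = +0.03292965
ΔP/P ≈ +0.238485 + 0.03292965 = +0.27141465
= +27.141465%.

+27.14%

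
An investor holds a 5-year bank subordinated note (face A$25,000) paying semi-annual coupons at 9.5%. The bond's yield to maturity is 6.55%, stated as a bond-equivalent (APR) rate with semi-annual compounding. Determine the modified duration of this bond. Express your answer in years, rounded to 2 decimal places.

4.02 years

Periodic yield y = 0.03275. First find Macaulay duration:
  t   CF        PV=CF/(1+0.03275)^t    t·PV
  1     1,187.50     1,149.8427     1,149.8427
  2     1,187.50     1,113.3795     2,226.7590
  3     1,187.50     1,078.0726     3,234.2178
  4     1,187.50     1,043.8854     4,175.5414
  5     1,187.50     1,010.7822     5,053.9112
  6     1,187.50       978.7289     5,872.3732
  7     1,187.50       947.6920     6,633.8437
  8     1,187.50       917.6393     7,341.1141
  9     1,187.50       888.5396     7,996.8564
  10   26,187.50    18,973.2620   189,732.6200
  Σ                 28,101.8240   233,417.0793
P = 28,101.8240; Macaulay duration = 233,417.0793 / 28,101.8240 = 8.30612 half-year periods = 4.15306 years.
Modified duration = D_Mac / (1 + y) = 4.15306 / 1.03275 = 4.02136 years.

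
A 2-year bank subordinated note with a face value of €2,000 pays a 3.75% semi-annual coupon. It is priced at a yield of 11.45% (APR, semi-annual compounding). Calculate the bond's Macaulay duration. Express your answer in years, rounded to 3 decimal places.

1.941 years

Periodic yield y = 0.05725. Discount each cash flow and weight by its period:
  t   CF        PV=CF/(1+0.05725)^t    t·PV
  1        37.50        35.4694        35.4694
  2        37.50        33.5487        67.0974
  3        37.50        31.7321        95.1962
  4     2,037.50     1,630.7480     6,522.9918
  Σ                  1,731.4981     6,720.7548
Price P = Σ PV = 1,731.4981.
Macaulay duration = Σ(t·PV) / P = 6,720.7548 / 1,731.4981 = 3.88147 half-year periods.
In years: 3.88147 / 2 = 1.94073 years.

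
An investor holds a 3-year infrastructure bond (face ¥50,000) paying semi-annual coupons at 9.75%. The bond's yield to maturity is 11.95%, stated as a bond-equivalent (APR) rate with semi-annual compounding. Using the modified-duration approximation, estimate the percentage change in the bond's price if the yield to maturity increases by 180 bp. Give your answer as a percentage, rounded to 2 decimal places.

-4.52%

Periodic yield y = 0.05975. Modified duration first:
  t   CF        PV=CF/(1+0.05975)^t    t·PV
  1     2,437.50     2,300.0708     2,300.0708
  2     2,437.50     2,170.3900     4,340.7799
  3     2,437.50     2,048.0207     6,144.0622
  4     2,437.50     1,932.5508     7,730.2033
  5     2,437.50     1,823.5912     9,117.9562
  6    52,437.50    37,018.7224   222,112.3347
  Σ                 47,293.3460   251,745.4071
P = 47,293.3460; D_Mac = 5.32306 half-year periods = 2.66153 yrs; D_mod = 2.66153/(1+0.05975) = 2.51147 yrs.
ΔP/P ≈ -D_mod · Δy = -2.51147 × (+0.018) = -0.045206 = -4.5206%.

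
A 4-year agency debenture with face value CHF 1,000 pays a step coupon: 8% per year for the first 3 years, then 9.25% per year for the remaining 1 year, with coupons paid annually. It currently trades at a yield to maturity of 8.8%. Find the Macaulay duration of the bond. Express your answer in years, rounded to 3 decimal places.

Periodic yield y = 0.088. Discount each cash flow and weight by its year:
  t   CF        PV=CF/(1+0.088)^t    t·PV
  1        80.00        73.5294        73.5294
  2        80.00        67.5822       135.1644
  3        80.00        62.1160       186.3479
  4     1,092.50       779.6611     3,118.6444
  Σ                    982.8887     3,513.6861
Price P = Σ PV = 982.8887.
Macaulay duration = Σ(t·PV) / P = 3,513.6861 / 982.8887 = 3.57486 years.

3.575 years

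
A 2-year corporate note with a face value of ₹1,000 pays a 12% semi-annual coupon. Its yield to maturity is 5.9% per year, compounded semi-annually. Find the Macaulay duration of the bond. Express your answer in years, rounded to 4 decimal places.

1.8460 years

Periodic yield y = 0.0295. Discount each cash flow and weight by its period:
  t   CF        PV=CF/(1+0.0295)^t    t·PV
  1        60.00        58.2807        58.2807
  2        60.00        56.6107       113.2214
  3        60.00        54.9885       164.9656
  4     1,060.00       943.6272     3,774.5089
  Σ                  1,113.5072     4,110.9766
Price P = Σ PV = 1,113.5072.
Macaulay duration = Σ(t·PV) / P = 4,110.9766 / 1,113.5072 = 3.69192 half-year periods.
In years: 3.69192 / 2 = 1.84596 years.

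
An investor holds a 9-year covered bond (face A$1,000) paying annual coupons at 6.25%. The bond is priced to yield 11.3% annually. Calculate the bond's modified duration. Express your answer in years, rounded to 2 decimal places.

6.09 years

Periodic yield y = 0.113. First find Macaulay duration:
  t   CF        PV=CF/(1+0.113)^t    t·PV
  1        62.50        56.1545        56.1545
  2        62.50        50.4533       100.9066
  3        62.50        45.3309       135.9928
  4        62.50        40.7286       162.9144
  5        62.50        36.5935       182.9676
  6        62.50        32.8783       197.2697
  7        62.50        29.5402       206.7816
  8        62.50        26.5411       212.3287
  9     1,062.50       405.3895     3,648.5052
  Σ                    723.6099     4,903.8210
P = 723.6099; Macaulay duration = 4,903.8210 / 723.6099 = 6.77688 years.
Modified duration = D_Mac / (1 + y) = 6.77688 / 1.113 = 6.08885 years.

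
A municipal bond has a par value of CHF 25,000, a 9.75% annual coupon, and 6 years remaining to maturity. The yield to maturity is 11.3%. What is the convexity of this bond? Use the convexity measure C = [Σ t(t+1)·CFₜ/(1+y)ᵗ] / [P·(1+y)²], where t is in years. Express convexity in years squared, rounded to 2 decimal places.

24.80

With y = 0.113:
  t   CF        PV=CF/(1+0.113)^t    t·PV        t(t+1)·PV
  1     2,437.50     2,190.0270     2,190.0270       4,380.0539
  2     2,437.50     1,967.6792     3,935.3584      11,806.0752
  3     2,437.50     1,767.9058     5,303.7175      21,214.8701
  4     2,437.50     1,588.4150     6,353.6598      31,768.2991
  5     2,437.50     1,427.1473     7,135.7365      42,814.4192
  6    27,437.50    14,433.5630    86,601.3779     606,209.6452
  Σ                 23,374.7372   111,519.8771     718,193.3627
P = 23,374.7372.
Convexity = Σ t(t+1)·PV / [P·(1+y)²] = 718,193.3627 / (23,374.7372 × 1.238769) = 24.80301.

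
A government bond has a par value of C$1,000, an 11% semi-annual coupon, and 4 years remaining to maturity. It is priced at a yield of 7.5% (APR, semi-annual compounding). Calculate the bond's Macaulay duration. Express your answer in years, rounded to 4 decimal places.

Periodic yield y = 0.0375. Discount each cash flow and weight by its period:
  t   CF        PV=CF/(1+0.0375)^t    t·PV
  1        55.00        53.0120        53.0120
  2        55.00        51.0960       102.1919
  3        55.00        49.2491       147.7473
  4        55.00        47.4690       189.8761
  5        55.00        45.7533       228.7664
  6        55.00        44.0995       264.5972
  7        55.00        42.5056       297.5391
  8     1,055.00       785.8644     6,286.9152
  Σ                  1,119.0489     7,570.6452
Price P = Σ PV = 1,119.0489.
Macaulay duration = Σ(t·PV) / P = 7,570.6452 / 1,119.0489 = 6.76525 half-year periods.
In years: 6.76525 / 2 = 3.38262 years.

3.3826 years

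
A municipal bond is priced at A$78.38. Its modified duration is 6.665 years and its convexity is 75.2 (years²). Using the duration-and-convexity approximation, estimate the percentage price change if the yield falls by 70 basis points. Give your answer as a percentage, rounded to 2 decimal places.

Duration effect: -D_mod·Δy = -6.665 × (-0.007) = +0.046655
Convexity effect: ½·C·(Δy)² = 0.5 × 75.2 × (-0.007)² = +0.0018424
ΔP/P ≈ +0.046655 + 0.0018424 = +0.0484974
= +4.84974%.

+4.85%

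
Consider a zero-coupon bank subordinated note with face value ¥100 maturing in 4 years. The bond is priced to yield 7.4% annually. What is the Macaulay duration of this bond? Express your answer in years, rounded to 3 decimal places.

4.000 years

A zero-coupon bond has a single cash flow at maturity, so its Macaulay duration equals its maturity: 4 years.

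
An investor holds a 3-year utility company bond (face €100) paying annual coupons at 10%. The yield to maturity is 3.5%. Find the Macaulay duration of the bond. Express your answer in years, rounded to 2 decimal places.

Periodic yield y = 0.035. Discount each cash flow and weight by its year:
  t   CF        PV=CF/(1+0.035)^t    t·PV
  1        10.00         9.6618         9.6618
  2        10.00         9.3351        18.6702
  3       110.00        99.2137       297.6411
  Σ                    118.2106       325.9731
Price P = Σ PV = 118.2106.
Macaulay duration = Σ(t·PV) / P = 325.9731 / 118.2106 = 2.75756 years.

2.76 years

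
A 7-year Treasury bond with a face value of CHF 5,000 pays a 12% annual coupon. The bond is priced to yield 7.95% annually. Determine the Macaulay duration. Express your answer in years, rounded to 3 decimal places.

5.293 years

Periodic yield y = 0.0795. Discount each cash flow and weight by its year:
  t   CF        PV=CF/(1+0.0795)^t    t·PV
  1       600.00       555.8129       555.8129
  2       600.00       514.8799     1,029.7598
  3       600.00       476.9615     1,430.8845
  4       600.00       441.8356     1,767.3422
  5       600.00       409.2965     2,046.4824
  6       600.00       379.1538     2,274.9226
  7     5,600.00     3,278.1551    22,947.0858
  Σ                  6,056.0952    32,052.2903
Price P = Σ PV = 6,056.0952.
Macaulay duration = Σ(t·PV) / P = 32,052.2903 / 6,056.0952 = 5.29257 years.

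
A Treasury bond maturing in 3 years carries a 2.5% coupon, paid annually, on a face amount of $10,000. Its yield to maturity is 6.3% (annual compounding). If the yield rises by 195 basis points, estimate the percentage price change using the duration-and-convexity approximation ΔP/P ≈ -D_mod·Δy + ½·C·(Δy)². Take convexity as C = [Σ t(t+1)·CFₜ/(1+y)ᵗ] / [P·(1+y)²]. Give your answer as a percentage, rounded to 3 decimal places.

-5.167%

With y = 0.063:
  t   CF        PV=CF/(1+0.063)^t    t·PV        t(t+1)·PV
  1       250.00       235.1834       235.1834         470.3669
  2       250.00       221.2450       442.4900       1,327.4700
  3    10,250.00     8,533.4387    25,600.3160     102,401.2641
  Σ                  8,989.8671    26,277.9895     104,199.1010
P = 8,989.8671; D_Mac = 2.92307 yrs; D_mod = 2.74983 yrs; C = 10.25756.
Duration effect: -2.74983 × (+0.0195) = -0.053622
Convexity effect: 0.5 × 10.25756 × (0.0195)² = +0.0019502
ΔP/P ≈ -0.053622 + 0.0019502 = -0.051671 = -5.1671%.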